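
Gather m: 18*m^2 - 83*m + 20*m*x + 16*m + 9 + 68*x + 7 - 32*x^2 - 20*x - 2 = 18*m^2 + m*(20*x - 67) - 32*x^2 + 48*x + 14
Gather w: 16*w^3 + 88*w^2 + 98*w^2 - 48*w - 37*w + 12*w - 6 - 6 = 16*w^3 + 186*w^2 - 73*w - 12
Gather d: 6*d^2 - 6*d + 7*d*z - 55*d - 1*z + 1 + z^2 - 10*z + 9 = 6*d^2 + d*(7*z - 61) + z^2 - 11*z + 10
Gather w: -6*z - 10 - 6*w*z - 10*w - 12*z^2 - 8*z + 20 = w*(-6*z - 10) - 12*z^2 - 14*z + 10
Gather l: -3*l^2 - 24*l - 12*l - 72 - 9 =-3*l^2 - 36*l - 81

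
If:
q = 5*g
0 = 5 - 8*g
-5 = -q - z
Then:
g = 5/8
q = 25/8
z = 15/8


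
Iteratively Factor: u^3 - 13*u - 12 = (u + 1)*(u^2 - u - 12) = (u + 1)*(u + 3)*(u - 4)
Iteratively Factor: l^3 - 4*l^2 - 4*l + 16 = (l - 2)*(l^2 - 2*l - 8) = (l - 4)*(l - 2)*(l + 2)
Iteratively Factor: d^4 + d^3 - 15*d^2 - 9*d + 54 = (d - 3)*(d^3 + 4*d^2 - 3*d - 18) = (d - 3)*(d + 3)*(d^2 + d - 6) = (d - 3)*(d - 2)*(d + 3)*(d + 3)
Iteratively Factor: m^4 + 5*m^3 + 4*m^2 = (m + 4)*(m^3 + m^2) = m*(m + 4)*(m^2 + m) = m*(m + 1)*(m + 4)*(m)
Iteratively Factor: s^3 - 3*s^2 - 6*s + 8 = (s - 1)*(s^2 - 2*s - 8) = (s - 1)*(s + 2)*(s - 4)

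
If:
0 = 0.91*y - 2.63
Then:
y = 2.89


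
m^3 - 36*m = m*(m - 6)*(m + 6)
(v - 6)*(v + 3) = v^2 - 3*v - 18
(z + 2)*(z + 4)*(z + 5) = z^3 + 11*z^2 + 38*z + 40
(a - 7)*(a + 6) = a^2 - a - 42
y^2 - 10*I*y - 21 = (y - 7*I)*(y - 3*I)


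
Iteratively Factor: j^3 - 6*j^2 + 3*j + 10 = (j - 5)*(j^2 - j - 2) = (j - 5)*(j + 1)*(j - 2)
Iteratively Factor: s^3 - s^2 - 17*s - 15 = (s + 3)*(s^2 - 4*s - 5) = (s - 5)*(s + 3)*(s + 1)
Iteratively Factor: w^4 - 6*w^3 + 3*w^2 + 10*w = (w + 1)*(w^3 - 7*w^2 + 10*w) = w*(w + 1)*(w^2 - 7*w + 10) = w*(w - 2)*(w + 1)*(w - 5)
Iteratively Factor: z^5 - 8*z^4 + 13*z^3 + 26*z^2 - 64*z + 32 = (z - 1)*(z^4 - 7*z^3 + 6*z^2 + 32*z - 32) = (z - 1)^2*(z^3 - 6*z^2 + 32) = (z - 4)*(z - 1)^2*(z^2 - 2*z - 8) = (z - 4)^2*(z - 1)^2*(z + 2)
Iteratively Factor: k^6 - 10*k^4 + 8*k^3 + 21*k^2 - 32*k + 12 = (k + 2)*(k^5 - 2*k^4 - 6*k^3 + 20*k^2 - 19*k + 6) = (k - 1)*(k + 2)*(k^4 - k^3 - 7*k^2 + 13*k - 6) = (k - 1)^2*(k + 2)*(k^3 - 7*k + 6) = (k - 2)*(k - 1)^2*(k + 2)*(k^2 + 2*k - 3) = (k - 2)*(k - 1)^2*(k + 2)*(k + 3)*(k - 1)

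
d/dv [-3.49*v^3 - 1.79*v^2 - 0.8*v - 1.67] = -10.47*v^2 - 3.58*v - 0.8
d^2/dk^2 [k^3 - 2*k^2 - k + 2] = 6*k - 4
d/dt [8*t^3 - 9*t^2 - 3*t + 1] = 24*t^2 - 18*t - 3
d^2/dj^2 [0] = 0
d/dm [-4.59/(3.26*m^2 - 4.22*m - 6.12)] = (29.9268*m - 19.3698)/(-3.26*m^2 + 4.22*m + 6.12)^2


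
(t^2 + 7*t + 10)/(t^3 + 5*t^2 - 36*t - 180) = (t + 2)/(t^2 - 36)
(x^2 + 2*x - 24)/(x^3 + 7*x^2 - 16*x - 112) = (x + 6)/(x^2 + 11*x + 28)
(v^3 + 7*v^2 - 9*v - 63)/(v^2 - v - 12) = (v^2 + 4*v - 21)/(v - 4)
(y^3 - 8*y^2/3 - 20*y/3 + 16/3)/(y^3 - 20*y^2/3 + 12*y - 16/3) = (y + 2)/(y - 2)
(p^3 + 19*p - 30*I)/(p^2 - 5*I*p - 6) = p + 5*I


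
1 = 1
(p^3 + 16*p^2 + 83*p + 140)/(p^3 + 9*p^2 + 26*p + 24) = (p^2 + 12*p + 35)/(p^2 + 5*p + 6)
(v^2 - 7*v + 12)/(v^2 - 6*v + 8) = (v - 3)/(v - 2)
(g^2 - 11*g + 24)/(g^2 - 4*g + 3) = (g - 8)/(g - 1)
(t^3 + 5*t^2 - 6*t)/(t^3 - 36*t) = (t - 1)/(t - 6)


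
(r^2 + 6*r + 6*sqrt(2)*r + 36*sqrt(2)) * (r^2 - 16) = r^4 + 6*r^3 + 6*sqrt(2)*r^3 - 16*r^2 + 36*sqrt(2)*r^2 - 96*sqrt(2)*r - 96*r - 576*sqrt(2)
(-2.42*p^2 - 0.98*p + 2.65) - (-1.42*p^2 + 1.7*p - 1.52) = -1.0*p^2 - 2.68*p + 4.17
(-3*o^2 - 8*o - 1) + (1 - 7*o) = -3*o^2 - 15*o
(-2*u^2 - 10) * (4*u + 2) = -8*u^3 - 4*u^2 - 40*u - 20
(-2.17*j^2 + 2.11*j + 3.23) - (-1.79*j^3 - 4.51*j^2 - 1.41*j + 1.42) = 1.79*j^3 + 2.34*j^2 + 3.52*j + 1.81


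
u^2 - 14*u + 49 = (u - 7)^2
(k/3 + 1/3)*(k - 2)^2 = k^3/3 - k^2 + 4/3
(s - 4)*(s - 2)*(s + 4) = s^3 - 2*s^2 - 16*s + 32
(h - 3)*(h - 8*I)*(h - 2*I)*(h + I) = h^4 - 3*h^3 - 9*I*h^3 - 6*h^2 + 27*I*h^2 + 18*h - 16*I*h + 48*I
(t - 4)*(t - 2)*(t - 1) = t^3 - 7*t^2 + 14*t - 8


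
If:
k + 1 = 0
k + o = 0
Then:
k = -1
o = 1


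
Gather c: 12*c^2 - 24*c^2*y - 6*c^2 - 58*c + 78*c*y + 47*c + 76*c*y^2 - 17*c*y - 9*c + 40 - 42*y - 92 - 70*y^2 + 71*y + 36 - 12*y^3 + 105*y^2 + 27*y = c^2*(6 - 24*y) + c*(76*y^2 + 61*y - 20) - 12*y^3 + 35*y^2 + 56*y - 16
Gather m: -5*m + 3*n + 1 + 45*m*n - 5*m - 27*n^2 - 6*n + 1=m*(45*n - 10) - 27*n^2 - 3*n + 2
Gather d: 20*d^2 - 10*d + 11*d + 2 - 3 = 20*d^2 + d - 1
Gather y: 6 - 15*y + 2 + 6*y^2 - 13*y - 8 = 6*y^2 - 28*y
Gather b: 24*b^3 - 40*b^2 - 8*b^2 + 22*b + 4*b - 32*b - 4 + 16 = 24*b^3 - 48*b^2 - 6*b + 12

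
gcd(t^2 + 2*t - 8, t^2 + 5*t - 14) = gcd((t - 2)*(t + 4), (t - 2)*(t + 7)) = t - 2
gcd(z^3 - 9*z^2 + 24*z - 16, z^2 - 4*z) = z - 4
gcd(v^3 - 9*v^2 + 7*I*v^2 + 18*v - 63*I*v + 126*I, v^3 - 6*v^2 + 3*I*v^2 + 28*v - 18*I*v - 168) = v^2 + v*(-6 + 7*I) - 42*I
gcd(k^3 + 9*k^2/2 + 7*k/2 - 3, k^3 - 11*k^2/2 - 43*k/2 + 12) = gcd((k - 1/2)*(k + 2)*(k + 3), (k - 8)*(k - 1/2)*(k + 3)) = k^2 + 5*k/2 - 3/2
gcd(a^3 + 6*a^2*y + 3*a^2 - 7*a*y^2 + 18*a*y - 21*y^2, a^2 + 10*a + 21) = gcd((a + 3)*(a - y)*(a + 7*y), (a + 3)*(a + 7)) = a + 3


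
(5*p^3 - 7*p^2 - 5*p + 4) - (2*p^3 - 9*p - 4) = 3*p^3 - 7*p^2 + 4*p + 8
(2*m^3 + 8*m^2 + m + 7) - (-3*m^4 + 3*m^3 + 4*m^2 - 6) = 3*m^4 - m^3 + 4*m^2 + m + 13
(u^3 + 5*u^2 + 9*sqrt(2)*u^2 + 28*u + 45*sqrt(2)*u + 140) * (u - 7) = u^4 - 2*u^3 + 9*sqrt(2)*u^3 - 18*sqrt(2)*u^2 - 7*u^2 - 315*sqrt(2)*u - 56*u - 980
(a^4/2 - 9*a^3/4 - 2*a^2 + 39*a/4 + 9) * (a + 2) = a^5/2 - 5*a^4/4 - 13*a^3/2 + 23*a^2/4 + 57*a/2 + 18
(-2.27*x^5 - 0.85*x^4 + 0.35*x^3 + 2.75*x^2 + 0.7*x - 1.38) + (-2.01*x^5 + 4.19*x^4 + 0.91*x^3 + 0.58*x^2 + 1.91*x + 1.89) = -4.28*x^5 + 3.34*x^4 + 1.26*x^3 + 3.33*x^2 + 2.61*x + 0.51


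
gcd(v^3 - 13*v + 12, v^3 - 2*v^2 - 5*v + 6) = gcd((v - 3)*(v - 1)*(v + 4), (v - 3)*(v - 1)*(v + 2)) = v^2 - 4*v + 3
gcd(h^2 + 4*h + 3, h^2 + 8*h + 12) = 1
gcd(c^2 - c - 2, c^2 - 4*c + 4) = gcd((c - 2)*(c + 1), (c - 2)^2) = c - 2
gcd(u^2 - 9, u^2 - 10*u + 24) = 1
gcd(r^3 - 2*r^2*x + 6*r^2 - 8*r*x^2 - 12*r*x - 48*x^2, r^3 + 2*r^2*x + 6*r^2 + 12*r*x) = r^2 + 2*r*x + 6*r + 12*x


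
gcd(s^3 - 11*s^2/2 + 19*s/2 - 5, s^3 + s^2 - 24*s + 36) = s - 2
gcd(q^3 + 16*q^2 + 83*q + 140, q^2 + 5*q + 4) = q + 4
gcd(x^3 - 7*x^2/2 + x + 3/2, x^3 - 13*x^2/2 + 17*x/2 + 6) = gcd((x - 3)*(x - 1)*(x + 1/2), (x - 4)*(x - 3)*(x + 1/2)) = x^2 - 5*x/2 - 3/2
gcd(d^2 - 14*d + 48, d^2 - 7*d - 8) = d - 8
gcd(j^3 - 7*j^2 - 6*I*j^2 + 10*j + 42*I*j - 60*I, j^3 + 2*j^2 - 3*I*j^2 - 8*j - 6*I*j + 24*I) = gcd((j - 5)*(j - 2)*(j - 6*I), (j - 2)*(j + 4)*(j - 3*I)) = j - 2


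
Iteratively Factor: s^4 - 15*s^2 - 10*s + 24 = (s - 1)*(s^3 + s^2 - 14*s - 24) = (s - 1)*(s + 2)*(s^2 - s - 12) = (s - 4)*(s - 1)*(s + 2)*(s + 3)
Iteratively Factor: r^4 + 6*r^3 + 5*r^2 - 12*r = (r + 4)*(r^3 + 2*r^2 - 3*r) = (r + 3)*(r + 4)*(r^2 - r) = (r - 1)*(r + 3)*(r + 4)*(r)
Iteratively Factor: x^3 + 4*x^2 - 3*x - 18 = (x - 2)*(x^2 + 6*x + 9) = (x - 2)*(x + 3)*(x + 3)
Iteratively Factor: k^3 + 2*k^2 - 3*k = (k)*(k^2 + 2*k - 3) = k*(k - 1)*(k + 3)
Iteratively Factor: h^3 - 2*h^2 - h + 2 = (h - 1)*(h^2 - h - 2) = (h - 1)*(h + 1)*(h - 2)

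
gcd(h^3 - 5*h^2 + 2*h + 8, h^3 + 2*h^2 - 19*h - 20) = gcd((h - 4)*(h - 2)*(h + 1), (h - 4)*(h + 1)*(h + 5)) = h^2 - 3*h - 4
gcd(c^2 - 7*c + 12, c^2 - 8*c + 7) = 1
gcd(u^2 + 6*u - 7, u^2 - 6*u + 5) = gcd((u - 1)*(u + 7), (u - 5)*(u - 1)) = u - 1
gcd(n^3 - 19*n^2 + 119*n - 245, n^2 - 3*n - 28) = n - 7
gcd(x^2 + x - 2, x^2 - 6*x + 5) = x - 1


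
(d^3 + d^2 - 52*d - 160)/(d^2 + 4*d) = d - 3 - 40/d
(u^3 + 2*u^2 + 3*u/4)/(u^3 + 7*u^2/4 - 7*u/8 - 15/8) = 2*u*(2*u + 1)/(4*u^2 + u - 5)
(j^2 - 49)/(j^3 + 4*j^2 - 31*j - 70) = (j - 7)/(j^2 - 3*j - 10)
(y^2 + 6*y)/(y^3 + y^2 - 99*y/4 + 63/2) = 4*y/(4*y^2 - 20*y + 21)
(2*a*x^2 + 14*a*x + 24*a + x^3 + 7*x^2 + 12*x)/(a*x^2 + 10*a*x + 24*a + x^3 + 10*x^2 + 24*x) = (2*a*x + 6*a + x^2 + 3*x)/(a*x + 6*a + x^2 + 6*x)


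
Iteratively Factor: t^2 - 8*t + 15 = (t - 3)*(t - 5)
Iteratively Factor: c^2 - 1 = (c + 1)*(c - 1)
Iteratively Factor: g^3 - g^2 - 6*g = (g)*(g^2 - g - 6) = g*(g - 3)*(g + 2)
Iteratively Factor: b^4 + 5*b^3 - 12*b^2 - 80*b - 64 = (b + 4)*(b^3 + b^2 - 16*b - 16) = (b + 1)*(b + 4)*(b^2 - 16) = (b - 4)*(b + 1)*(b + 4)*(b + 4)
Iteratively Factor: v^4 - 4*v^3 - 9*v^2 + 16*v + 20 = (v + 1)*(v^3 - 5*v^2 - 4*v + 20) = (v - 2)*(v + 1)*(v^2 - 3*v - 10) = (v - 2)*(v + 1)*(v + 2)*(v - 5)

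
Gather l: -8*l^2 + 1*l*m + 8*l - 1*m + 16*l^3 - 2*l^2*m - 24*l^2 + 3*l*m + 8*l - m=16*l^3 + l^2*(-2*m - 32) + l*(4*m + 16) - 2*m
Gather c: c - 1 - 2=c - 3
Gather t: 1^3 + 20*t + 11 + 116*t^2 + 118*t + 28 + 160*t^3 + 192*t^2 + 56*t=160*t^3 + 308*t^2 + 194*t + 40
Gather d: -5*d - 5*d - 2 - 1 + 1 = -10*d - 2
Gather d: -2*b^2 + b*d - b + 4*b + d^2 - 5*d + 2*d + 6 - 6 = -2*b^2 + 3*b + d^2 + d*(b - 3)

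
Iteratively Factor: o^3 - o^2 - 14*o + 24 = (o + 4)*(o^2 - 5*o + 6) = (o - 2)*(o + 4)*(o - 3)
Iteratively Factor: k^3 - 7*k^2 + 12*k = (k - 3)*(k^2 - 4*k) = (k - 4)*(k - 3)*(k)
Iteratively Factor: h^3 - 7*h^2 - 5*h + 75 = (h + 3)*(h^2 - 10*h + 25) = (h - 5)*(h + 3)*(h - 5)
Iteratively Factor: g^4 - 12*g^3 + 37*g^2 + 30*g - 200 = (g + 2)*(g^3 - 14*g^2 + 65*g - 100) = (g - 4)*(g + 2)*(g^2 - 10*g + 25) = (g - 5)*(g - 4)*(g + 2)*(g - 5)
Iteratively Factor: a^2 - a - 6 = (a + 2)*(a - 3)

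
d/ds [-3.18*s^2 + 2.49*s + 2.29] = 2.49 - 6.36*s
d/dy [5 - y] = -1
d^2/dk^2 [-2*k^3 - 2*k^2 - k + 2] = -12*k - 4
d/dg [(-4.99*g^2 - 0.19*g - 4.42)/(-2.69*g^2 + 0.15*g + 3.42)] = (-1.2596*g^2 - 57.9112*g + 0.0131999999999999)/(7.2361*g^4 - 0.807*g^3 - 18.3771*g^2 + 1.026*g + 11.6964)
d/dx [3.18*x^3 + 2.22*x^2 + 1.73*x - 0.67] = 9.54*x^2 + 4.44*x + 1.73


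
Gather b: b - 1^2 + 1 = b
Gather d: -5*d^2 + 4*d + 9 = -5*d^2 + 4*d + 9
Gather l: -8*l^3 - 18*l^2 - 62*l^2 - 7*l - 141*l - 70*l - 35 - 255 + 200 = -8*l^3 - 80*l^2 - 218*l - 90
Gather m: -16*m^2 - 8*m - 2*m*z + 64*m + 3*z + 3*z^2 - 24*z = -16*m^2 + m*(56 - 2*z) + 3*z^2 - 21*z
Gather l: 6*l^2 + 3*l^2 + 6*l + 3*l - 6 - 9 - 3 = 9*l^2 + 9*l - 18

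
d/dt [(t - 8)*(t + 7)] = 2*t - 1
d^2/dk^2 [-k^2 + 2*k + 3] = -2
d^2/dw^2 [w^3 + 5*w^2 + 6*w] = 6*w + 10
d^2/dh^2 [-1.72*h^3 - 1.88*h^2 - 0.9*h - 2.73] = -10.32*h - 3.76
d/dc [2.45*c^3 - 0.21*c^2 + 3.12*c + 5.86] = 7.35*c^2 - 0.42*c + 3.12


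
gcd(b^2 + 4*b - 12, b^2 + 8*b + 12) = b + 6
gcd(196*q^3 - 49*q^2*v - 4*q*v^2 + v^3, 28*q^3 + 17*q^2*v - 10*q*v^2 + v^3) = 28*q^2 - 11*q*v + v^2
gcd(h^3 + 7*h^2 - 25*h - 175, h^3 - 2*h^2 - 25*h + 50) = h^2 - 25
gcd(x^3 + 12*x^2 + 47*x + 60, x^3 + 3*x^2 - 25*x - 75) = x^2 + 8*x + 15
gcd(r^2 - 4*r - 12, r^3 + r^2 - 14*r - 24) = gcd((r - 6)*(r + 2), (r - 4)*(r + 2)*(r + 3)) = r + 2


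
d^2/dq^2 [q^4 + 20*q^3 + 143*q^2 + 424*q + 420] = 12*q^2 + 120*q + 286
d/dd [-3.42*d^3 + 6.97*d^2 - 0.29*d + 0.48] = -10.26*d^2 + 13.94*d - 0.29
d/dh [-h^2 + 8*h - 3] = 8 - 2*h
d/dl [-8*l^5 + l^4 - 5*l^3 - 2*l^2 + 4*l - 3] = -40*l^4 + 4*l^3 - 15*l^2 - 4*l + 4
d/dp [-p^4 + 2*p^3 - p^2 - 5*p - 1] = -4*p^3 + 6*p^2 - 2*p - 5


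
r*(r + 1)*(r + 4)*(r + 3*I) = r^4 + 5*r^3 + 3*I*r^3 + 4*r^2 + 15*I*r^2 + 12*I*r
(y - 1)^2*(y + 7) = y^3 + 5*y^2 - 13*y + 7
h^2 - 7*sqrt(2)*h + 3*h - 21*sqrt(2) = (h + 3)*(h - 7*sqrt(2))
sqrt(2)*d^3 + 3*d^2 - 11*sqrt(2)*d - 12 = (d - 2*sqrt(2))*(d + 3*sqrt(2))*(sqrt(2)*d + 1)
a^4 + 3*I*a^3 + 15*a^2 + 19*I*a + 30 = (a - 3*I)*(a - I)*(a + 2*I)*(a + 5*I)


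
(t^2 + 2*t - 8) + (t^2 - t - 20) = 2*t^2 + t - 28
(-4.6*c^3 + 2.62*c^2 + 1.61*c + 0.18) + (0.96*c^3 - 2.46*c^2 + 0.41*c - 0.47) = -3.64*c^3 + 0.16*c^2 + 2.02*c - 0.29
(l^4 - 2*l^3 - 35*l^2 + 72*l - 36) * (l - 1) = l^5 - 3*l^4 - 33*l^3 + 107*l^2 - 108*l + 36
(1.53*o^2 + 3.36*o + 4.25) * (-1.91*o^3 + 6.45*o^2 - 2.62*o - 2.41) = -2.9223*o^5 + 3.4509*o^4 + 9.5459*o^3 + 14.922*o^2 - 19.2326*o - 10.2425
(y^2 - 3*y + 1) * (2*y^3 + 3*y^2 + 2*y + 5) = 2*y^5 - 3*y^4 - 5*y^3 + 2*y^2 - 13*y + 5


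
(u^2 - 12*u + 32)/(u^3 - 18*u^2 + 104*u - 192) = 1/(u - 6)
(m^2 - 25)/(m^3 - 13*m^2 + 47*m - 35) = (m + 5)/(m^2 - 8*m + 7)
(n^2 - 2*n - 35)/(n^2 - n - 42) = (n + 5)/(n + 6)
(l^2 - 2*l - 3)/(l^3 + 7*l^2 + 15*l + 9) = (l - 3)/(l^2 + 6*l + 9)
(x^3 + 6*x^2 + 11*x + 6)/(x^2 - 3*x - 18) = (x^2 + 3*x + 2)/(x - 6)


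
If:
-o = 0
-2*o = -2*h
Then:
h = 0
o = 0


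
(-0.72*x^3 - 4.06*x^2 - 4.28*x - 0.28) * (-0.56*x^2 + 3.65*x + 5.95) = 0.4032*x^5 - 0.3544*x^4 - 16.7062*x^3 - 39.6222*x^2 - 26.488*x - 1.666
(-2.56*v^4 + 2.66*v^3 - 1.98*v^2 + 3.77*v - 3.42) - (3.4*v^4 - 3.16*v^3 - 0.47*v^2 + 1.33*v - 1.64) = -5.96*v^4 + 5.82*v^3 - 1.51*v^2 + 2.44*v - 1.78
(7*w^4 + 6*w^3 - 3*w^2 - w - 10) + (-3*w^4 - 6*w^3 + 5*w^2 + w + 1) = 4*w^4 + 2*w^2 - 9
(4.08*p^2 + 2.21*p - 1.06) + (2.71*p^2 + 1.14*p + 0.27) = 6.79*p^2 + 3.35*p - 0.79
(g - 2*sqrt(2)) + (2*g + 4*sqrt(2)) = 3*g + 2*sqrt(2)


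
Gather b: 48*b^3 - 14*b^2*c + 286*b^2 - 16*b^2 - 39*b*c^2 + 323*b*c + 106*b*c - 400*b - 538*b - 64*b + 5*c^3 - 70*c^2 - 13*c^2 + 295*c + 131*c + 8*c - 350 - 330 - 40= 48*b^3 + b^2*(270 - 14*c) + b*(-39*c^2 + 429*c - 1002) + 5*c^3 - 83*c^2 + 434*c - 720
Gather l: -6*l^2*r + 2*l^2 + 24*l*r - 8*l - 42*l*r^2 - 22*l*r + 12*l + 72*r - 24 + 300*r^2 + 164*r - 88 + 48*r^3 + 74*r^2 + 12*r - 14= l^2*(2 - 6*r) + l*(-42*r^2 + 2*r + 4) + 48*r^3 + 374*r^2 + 248*r - 126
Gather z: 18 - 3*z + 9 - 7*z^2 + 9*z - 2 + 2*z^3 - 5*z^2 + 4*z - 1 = 2*z^3 - 12*z^2 + 10*z + 24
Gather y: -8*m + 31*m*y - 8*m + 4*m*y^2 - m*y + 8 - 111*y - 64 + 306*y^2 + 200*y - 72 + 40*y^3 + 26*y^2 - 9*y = -16*m + 40*y^3 + y^2*(4*m + 332) + y*(30*m + 80) - 128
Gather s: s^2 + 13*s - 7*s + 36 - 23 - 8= s^2 + 6*s + 5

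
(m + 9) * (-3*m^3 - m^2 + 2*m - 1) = -3*m^4 - 28*m^3 - 7*m^2 + 17*m - 9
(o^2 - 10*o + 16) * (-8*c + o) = -8*c*o^2 + 80*c*o - 128*c + o^3 - 10*o^2 + 16*o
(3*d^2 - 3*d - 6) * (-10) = -30*d^2 + 30*d + 60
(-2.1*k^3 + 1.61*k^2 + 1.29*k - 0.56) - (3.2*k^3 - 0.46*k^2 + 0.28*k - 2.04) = -5.3*k^3 + 2.07*k^2 + 1.01*k + 1.48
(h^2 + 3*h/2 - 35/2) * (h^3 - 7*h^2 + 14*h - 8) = h^5 - 11*h^4/2 - 14*h^3 + 271*h^2/2 - 257*h + 140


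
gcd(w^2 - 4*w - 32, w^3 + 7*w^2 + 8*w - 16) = w + 4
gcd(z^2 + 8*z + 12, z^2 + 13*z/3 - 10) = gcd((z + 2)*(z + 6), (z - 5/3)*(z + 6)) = z + 6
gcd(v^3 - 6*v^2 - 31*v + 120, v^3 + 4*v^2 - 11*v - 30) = v^2 + 2*v - 15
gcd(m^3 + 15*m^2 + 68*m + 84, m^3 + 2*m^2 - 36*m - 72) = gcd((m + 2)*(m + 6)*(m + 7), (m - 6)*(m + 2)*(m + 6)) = m^2 + 8*m + 12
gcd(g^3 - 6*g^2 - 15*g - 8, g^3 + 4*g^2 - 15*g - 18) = g + 1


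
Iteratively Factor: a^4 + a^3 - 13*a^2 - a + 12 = (a + 4)*(a^3 - 3*a^2 - a + 3) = (a + 1)*(a + 4)*(a^2 - 4*a + 3) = (a - 3)*(a + 1)*(a + 4)*(a - 1)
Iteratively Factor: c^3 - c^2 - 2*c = (c - 2)*(c^2 + c) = (c - 2)*(c + 1)*(c)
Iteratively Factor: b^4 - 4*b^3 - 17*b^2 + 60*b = (b - 5)*(b^3 + b^2 - 12*b) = (b - 5)*(b + 4)*(b^2 - 3*b) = b*(b - 5)*(b + 4)*(b - 3)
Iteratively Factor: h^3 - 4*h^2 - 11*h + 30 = (h + 3)*(h^2 - 7*h + 10) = (h - 5)*(h + 3)*(h - 2)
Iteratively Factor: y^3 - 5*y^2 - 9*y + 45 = (y - 3)*(y^2 - 2*y - 15) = (y - 5)*(y - 3)*(y + 3)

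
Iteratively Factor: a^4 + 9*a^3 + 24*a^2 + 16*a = (a + 4)*(a^3 + 5*a^2 + 4*a) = (a + 1)*(a + 4)*(a^2 + 4*a) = (a + 1)*(a + 4)^2*(a)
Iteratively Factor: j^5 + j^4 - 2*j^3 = (j)*(j^4 + j^3 - 2*j^2) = j^2*(j^3 + j^2 - 2*j) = j^3*(j^2 + j - 2) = j^3*(j + 2)*(j - 1)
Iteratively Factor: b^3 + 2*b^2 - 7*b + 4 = (b - 1)*(b^2 + 3*b - 4) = (b - 1)*(b + 4)*(b - 1)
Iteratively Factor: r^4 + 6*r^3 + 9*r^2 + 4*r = (r + 1)*(r^3 + 5*r^2 + 4*r) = (r + 1)^2*(r^2 + 4*r) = (r + 1)^2*(r + 4)*(r)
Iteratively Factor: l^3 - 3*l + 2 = (l - 1)*(l^2 + l - 2) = (l - 1)*(l + 2)*(l - 1)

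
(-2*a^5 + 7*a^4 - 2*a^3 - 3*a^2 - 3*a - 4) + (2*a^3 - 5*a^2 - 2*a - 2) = -2*a^5 + 7*a^4 - 8*a^2 - 5*a - 6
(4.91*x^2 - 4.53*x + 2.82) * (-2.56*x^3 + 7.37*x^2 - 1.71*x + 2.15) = -12.5696*x^5 + 47.7835*x^4 - 49.0014*x^3 + 39.0862*x^2 - 14.5617*x + 6.063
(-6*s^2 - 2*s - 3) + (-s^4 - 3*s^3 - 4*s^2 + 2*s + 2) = -s^4 - 3*s^3 - 10*s^2 - 1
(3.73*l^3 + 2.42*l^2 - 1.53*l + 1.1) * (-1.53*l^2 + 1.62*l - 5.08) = -5.7069*l^5 + 2.34*l^4 - 12.6871*l^3 - 16.4552*l^2 + 9.5544*l - 5.588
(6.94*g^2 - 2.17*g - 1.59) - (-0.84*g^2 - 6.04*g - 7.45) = 7.78*g^2 + 3.87*g + 5.86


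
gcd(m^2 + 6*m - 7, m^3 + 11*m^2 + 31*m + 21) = m + 7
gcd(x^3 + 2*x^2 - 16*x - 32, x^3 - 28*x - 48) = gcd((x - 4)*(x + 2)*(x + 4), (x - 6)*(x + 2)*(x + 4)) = x^2 + 6*x + 8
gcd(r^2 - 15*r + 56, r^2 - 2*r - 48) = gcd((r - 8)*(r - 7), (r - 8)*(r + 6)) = r - 8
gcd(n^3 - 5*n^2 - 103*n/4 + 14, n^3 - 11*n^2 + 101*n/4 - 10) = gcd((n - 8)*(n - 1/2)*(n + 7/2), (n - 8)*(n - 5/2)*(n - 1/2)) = n^2 - 17*n/2 + 4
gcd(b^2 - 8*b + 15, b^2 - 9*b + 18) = b - 3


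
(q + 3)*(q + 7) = q^2 + 10*q + 21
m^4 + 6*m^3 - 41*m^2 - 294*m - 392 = (m - 7)*(m + 2)*(m + 4)*(m + 7)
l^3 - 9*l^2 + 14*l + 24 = (l - 6)*(l - 4)*(l + 1)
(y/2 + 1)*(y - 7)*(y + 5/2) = y^3/2 - 5*y^2/4 - 53*y/4 - 35/2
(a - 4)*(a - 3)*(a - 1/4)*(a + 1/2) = a^4 - 27*a^3/4 + 81*a^2/8 + 31*a/8 - 3/2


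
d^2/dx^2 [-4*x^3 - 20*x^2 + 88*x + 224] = -24*x - 40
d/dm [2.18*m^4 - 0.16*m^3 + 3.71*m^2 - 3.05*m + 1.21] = 8.72*m^3 - 0.48*m^2 + 7.42*m - 3.05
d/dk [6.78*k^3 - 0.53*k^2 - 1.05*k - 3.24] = 20.34*k^2 - 1.06*k - 1.05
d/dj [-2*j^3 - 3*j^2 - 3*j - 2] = -6*j^2 - 6*j - 3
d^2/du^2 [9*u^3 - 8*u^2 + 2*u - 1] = 54*u - 16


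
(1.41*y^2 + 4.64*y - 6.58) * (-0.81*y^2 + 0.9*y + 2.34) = -1.1421*y^4 - 2.4894*y^3 + 12.8052*y^2 + 4.9356*y - 15.3972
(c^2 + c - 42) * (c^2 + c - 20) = c^4 + 2*c^3 - 61*c^2 - 62*c + 840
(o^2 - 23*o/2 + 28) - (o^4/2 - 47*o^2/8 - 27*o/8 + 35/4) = -o^4/2 + 55*o^2/8 - 65*o/8 + 77/4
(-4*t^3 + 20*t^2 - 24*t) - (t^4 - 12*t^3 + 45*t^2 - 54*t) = -t^4 + 8*t^3 - 25*t^2 + 30*t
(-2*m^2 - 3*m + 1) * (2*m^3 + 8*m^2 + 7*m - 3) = -4*m^5 - 22*m^4 - 36*m^3 - 7*m^2 + 16*m - 3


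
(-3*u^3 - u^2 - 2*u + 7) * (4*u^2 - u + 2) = -12*u^5 - u^4 - 13*u^3 + 28*u^2 - 11*u + 14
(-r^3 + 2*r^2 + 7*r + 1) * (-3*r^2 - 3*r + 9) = 3*r^5 - 3*r^4 - 36*r^3 - 6*r^2 + 60*r + 9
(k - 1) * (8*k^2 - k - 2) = 8*k^3 - 9*k^2 - k + 2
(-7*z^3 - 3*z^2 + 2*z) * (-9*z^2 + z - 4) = 63*z^5 + 20*z^4 + 7*z^3 + 14*z^2 - 8*z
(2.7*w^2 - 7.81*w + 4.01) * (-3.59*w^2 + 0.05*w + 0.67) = -9.693*w^4 + 28.1729*w^3 - 12.9774*w^2 - 5.0322*w + 2.6867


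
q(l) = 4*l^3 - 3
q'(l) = 12*l^2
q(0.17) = -2.98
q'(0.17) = 0.35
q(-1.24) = -10.63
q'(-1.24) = 18.45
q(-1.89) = -30.01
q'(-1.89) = 42.87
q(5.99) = 856.69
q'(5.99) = 430.56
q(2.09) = 33.52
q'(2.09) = 52.42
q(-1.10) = -8.32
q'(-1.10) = 14.52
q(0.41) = -2.72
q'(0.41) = 2.02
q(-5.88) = -816.19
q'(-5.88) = 414.89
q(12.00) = 6909.00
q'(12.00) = 1728.00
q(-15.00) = -13503.00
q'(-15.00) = 2700.00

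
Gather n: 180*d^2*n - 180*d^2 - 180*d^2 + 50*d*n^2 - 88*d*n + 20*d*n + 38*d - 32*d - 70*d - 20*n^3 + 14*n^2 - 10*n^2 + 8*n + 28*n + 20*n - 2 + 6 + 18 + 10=-360*d^2 - 64*d - 20*n^3 + n^2*(50*d + 4) + n*(180*d^2 - 68*d + 56) + 32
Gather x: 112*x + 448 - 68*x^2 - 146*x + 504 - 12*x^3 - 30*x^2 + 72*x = -12*x^3 - 98*x^2 + 38*x + 952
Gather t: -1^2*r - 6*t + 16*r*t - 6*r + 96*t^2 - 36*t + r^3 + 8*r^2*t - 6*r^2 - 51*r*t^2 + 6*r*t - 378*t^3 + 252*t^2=r^3 - 6*r^2 - 7*r - 378*t^3 + t^2*(348 - 51*r) + t*(8*r^2 + 22*r - 42)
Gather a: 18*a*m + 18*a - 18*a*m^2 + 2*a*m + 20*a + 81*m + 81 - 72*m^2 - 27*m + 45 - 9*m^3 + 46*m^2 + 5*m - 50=a*(-18*m^2 + 20*m + 38) - 9*m^3 - 26*m^2 + 59*m + 76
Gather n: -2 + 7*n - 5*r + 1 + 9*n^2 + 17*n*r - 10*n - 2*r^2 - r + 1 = 9*n^2 + n*(17*r - 3) - 2*r^2 - 6*r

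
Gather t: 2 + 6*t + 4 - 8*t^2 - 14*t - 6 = -8*t^2 - 8*t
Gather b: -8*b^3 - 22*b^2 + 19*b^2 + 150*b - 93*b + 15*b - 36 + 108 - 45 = -8*b^3 - 3*b^2 + 72*b + 27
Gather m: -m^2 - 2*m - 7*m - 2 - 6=-m^2 - 9*m - 8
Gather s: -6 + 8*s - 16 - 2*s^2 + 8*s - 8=-2*s^2 + 16*s - 30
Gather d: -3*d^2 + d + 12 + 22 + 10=-3*d^2 + d + 44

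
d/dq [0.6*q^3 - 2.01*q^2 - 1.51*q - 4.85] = 1.8*q^2 - 4.02*q - 1.51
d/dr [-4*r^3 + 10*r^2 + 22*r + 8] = -12*r^2 + 20*r + 22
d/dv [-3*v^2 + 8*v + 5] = 8 - 6*v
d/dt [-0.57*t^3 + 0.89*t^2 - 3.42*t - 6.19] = -1.71*t^2 + 1.78*t - 3.42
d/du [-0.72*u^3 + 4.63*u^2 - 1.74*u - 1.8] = -2.16*u^2 + 9.26*u - 1.74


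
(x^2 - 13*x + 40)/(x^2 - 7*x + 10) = (x - 8)/(x - 2)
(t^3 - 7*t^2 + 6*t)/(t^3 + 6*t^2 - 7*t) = (t - 6)/(t + 7)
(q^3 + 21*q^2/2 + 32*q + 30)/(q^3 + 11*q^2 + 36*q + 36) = (q + 5/2)/(q + 3)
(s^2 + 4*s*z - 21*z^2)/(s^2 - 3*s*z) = (s + 7*z)/s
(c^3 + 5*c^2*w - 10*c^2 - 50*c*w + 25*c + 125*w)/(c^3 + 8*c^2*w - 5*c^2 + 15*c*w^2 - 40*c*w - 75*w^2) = (c - 5)/(c + 3*w)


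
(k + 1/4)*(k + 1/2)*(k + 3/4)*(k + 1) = k^4 + 5*k^3/2 + 35*k^2/16 + 25*k/32 + 3/32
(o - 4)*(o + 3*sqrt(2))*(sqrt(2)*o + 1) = sqrt(2)*o^3 - 4*sqrt(2)*o^2 + 7*o^2 - 28*o + 3*sqrt(2)*o - 12*sqrt(2)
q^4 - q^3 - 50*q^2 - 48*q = q*(q - 8)*(q + 1)*(q + 6)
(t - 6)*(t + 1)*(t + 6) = t^3 + t^2 - 36*t - 36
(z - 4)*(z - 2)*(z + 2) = z^3 - 4*z^2 - 4*z + 16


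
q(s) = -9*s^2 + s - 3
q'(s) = 1 - 18*s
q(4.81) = -206.41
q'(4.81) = -85.58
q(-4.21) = -166.73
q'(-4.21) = 76.78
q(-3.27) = -102.51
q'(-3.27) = 59.86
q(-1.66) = -29.46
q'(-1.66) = 30.88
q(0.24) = -3.28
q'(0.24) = -3.32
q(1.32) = -17.36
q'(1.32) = -22.76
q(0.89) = -9.24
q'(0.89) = -15.02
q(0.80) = -7.96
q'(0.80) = -13.40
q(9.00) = -723.00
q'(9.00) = -161.00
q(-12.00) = -1311.00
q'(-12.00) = 217.00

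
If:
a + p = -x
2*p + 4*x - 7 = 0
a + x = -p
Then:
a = x - 7/2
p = 7/2 - 2*x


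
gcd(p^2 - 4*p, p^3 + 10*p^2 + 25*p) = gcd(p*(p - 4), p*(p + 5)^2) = p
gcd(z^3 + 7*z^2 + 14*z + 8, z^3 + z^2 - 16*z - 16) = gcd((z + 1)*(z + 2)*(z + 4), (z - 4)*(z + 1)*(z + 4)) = z^2 + 5*z + 4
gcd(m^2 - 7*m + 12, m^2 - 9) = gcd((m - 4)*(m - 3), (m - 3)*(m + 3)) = m - 3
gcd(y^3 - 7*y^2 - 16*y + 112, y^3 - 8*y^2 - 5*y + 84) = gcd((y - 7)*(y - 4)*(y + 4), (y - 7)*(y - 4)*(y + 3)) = y^2 - 11*y + 28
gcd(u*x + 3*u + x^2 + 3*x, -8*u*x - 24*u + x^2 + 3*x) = x + 3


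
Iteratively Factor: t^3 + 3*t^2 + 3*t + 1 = (t + 1)*(t^2 + 2*t + 1) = (t + 1)^2*(t + 1)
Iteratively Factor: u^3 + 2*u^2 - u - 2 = (u + 1)*(u^2 + u - 2) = (u + 1)*(u + 2)*(u - 1)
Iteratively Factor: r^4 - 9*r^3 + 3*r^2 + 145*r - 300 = (r - 3)*(r^3 - 6*r^2 - 15*r + 100) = (r - 3)*(r + 4)*(r^2 - 10*r + 25) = (r - 5)*(r - 3)*(r + 4)*(r - 5)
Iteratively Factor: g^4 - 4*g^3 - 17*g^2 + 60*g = (g - 5)*(g^3 + g^2 - 12*g) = (g - 5)*(g + 4)*(g^2 - 3*g) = g*(g - 5)*(g + 4)*(g - 3)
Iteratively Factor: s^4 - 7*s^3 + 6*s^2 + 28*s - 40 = (s - 5)*(s^3 - 2*s^2 - 4*s + 8) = (s - 5)*(s - 2)*(s^2 - 4) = (s - 5)*(s - 2)*(s + 2)*(s - 2)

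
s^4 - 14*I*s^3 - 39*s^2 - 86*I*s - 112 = (s - 8*I)*(s - 7*I)*(s - I)*(s + 2*I)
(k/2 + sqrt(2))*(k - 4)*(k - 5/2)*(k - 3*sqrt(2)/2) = k^4/2 - 13*k^3/4 + sqrt(2)*k^3/4 - 13*sqrt(2)*k^2/8 + 2*k^2 + 5*sqrt(2)*k/2 + 39*k/2 - 30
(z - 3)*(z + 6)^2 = z^3 + 9*z^2 - 108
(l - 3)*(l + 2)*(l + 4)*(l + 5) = l^4 + 8*l^3 + 5*l^2 - 74*l - 120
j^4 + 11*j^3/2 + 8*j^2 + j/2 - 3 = (j - 1/2)*(j + 1)*(j + 2)*(j + 3)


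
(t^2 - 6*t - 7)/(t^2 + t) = (t - 7)/t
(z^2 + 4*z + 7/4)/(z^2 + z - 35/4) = (2*z + 1)/(2*z - 5)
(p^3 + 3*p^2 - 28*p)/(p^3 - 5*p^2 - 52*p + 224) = p/(p - 8)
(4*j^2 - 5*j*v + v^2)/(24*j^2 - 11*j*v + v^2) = (4*j^2 - 5*j*v + v^2)/(24*j^2 - 11*j*v + v^2)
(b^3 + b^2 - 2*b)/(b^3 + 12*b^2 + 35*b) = (b^2 + b - 2)/(b^2 + 12*b + 35)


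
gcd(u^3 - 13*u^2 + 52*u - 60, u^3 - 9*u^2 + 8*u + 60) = u^2 - 11*u + 30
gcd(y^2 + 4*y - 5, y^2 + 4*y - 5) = y^2 + 4*y - 5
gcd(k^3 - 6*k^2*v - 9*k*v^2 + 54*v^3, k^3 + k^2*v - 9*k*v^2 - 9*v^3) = -k^2 + 9*v^2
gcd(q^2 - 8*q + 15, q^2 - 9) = q - 3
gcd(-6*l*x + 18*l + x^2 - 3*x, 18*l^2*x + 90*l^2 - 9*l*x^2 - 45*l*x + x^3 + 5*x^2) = -6*l + x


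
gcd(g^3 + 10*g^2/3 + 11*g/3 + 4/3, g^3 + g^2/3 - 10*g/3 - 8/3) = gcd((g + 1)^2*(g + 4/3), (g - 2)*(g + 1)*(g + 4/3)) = g^2 + 7*g/3 + 4/3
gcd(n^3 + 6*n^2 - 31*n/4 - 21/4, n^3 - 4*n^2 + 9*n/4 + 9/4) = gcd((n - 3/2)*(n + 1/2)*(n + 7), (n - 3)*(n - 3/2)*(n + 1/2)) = n^2 - n - 3/4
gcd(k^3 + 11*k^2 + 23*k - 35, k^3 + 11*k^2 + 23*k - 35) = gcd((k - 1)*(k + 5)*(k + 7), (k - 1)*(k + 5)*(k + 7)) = k^3 + 11*k^2 + 23*k - 35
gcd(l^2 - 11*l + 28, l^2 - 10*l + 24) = l - 4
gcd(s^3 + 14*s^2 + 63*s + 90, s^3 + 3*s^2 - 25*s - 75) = s^2 + 8*s + 15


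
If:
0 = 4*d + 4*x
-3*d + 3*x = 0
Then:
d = 0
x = 0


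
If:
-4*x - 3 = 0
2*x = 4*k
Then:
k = -3/8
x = -3/4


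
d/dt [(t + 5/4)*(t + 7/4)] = 2*t + 3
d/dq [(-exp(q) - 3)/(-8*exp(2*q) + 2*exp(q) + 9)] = (-2*(exp(q) + 3)*(8*exp(q) - 1) + 8*exp(2*q) - 2*exp(q) - 9)*exp(q)/(-8*exp(2*q) + 2*exp(q) + 9)^2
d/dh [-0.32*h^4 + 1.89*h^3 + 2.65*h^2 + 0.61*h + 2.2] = -1.28*h^3 + 5.67*h^2 + 5.3*h + 0.61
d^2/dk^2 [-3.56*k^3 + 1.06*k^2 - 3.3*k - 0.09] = 2.12 - 21.36*k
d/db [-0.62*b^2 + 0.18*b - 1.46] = 0.18 - 1.24*b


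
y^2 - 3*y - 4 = (y - 4)*(y + 1)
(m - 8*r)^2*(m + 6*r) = m^3 - 10*m^2*r - 32*m*r^2 + 384*r^3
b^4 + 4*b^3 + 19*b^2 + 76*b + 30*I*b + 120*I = (b + 4)*(b - 5*I)*(b + 2*I)*(b + 3*I)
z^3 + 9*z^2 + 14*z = z*(z + 2)*(z + 7)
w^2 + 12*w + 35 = (w + 5)*(w + 7)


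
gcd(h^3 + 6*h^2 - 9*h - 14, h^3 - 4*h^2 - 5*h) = h + 1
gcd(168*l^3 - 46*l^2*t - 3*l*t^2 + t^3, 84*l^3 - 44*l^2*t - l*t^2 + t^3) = -42*l^2 + l*t + t^2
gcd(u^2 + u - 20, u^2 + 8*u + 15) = u + 5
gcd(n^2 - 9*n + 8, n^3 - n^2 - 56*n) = n - 8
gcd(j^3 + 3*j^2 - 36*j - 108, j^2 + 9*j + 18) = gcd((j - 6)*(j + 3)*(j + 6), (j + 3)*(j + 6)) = j^2 + 9*j + 18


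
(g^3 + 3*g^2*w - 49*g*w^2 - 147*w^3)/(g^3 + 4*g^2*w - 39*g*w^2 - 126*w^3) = (-g + 7*w)/(-g + 6*w)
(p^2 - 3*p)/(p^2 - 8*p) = (p - 3)/(p - 8)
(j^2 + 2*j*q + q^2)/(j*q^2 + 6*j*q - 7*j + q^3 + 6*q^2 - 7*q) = (j + q)/(q^2 + 6*q - 7)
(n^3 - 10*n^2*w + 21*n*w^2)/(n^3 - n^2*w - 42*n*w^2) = (n - 3*w)/(n + 6*w)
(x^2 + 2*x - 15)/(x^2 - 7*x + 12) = (x + 5)/(x - 4)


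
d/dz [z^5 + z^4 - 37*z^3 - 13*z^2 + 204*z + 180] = 5*z^4 + 4*z^3 - 111*z^2 - 26*z + 204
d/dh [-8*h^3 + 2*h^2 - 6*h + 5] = -24*h^2 + 4*h - 6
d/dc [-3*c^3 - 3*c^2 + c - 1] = -9*c^2 - 6*c + 1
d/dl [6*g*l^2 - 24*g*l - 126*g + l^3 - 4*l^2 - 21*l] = 12*g*l - 24*g + 3*l^2 - 8*l - 21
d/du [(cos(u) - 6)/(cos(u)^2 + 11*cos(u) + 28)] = (cos(u)^2 - 12*cos(u) - 94)*sin(u)/(cos(u)^2 + 11*cos(u) + 28)^2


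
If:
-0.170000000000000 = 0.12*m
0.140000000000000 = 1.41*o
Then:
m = -1.42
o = 0.10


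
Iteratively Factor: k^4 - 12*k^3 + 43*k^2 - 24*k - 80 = (k - 4)*(k^3 - 8*k^2 + 11*k + 20) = (k - 4)*(k + 1)*(k^2 - 9*k + 20) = (k - 5)*(k - 4)*(k + 1)*(k - 4)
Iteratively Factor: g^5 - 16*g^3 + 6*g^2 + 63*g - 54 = (g + 3)*(g^4 - 3*g^3 - 7*g^2 + 27*g - 18) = (g - 2)*(g + 3)*(g^3 - g^2 - 9*g + 9) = (g - 3)*(g - 2)*(g + 3)*(g^2 + 2*g - 3) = (g - 3)*(g - 2)*(g + 3)^2*(g - 1)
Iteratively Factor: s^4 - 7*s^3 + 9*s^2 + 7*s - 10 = (s - 2)*(s^3 - 5*s^2 - s + 5) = (s - 2)*(s + 1)*(s^2 - 6*s + 5) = (s - 2)*(s - 1)*(s + 1)*(s - 5)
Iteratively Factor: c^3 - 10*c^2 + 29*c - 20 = (c - 5)*(c^2 - 5*c + 4) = (c - 5)*(c - 1)*(c - 4)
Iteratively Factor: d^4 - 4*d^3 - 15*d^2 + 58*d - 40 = (d - 1)*(d^3 - 3*d^2 - 18*d + 40) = (d - 1)*(d + 4)*(d^2 - 7*d + 10) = (d - 5)*(d - 1)*(d + 4)*(d - 2)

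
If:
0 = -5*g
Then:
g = 0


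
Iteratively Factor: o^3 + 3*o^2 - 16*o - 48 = (o - 4)*(o^2 + 7*o + 12) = (o - 4)*(o + 3)*(o + 4)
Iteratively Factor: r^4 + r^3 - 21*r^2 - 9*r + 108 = (r - 3)*(r^3 + 4*r^2 - 9*r - 36) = (r - 3)*(r + 4)*(r^2 - 9) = (r - 3)*(r + 3)*(r + 4)*(r - 3)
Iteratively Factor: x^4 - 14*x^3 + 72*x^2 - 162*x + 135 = (x - 3)*(x^3 - 11*x^2 + 39*x - 45) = (x - 3)^2*(x^2 - 8*x + 15) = (x - 3)^3*(x - 5)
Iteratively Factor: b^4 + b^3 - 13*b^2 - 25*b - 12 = (b - 4)*(b^3 + 5*b^2 + 7*b + 3) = (b - 4)*(b + 3)*(b^2 + 2*b + 1) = (b - 4)*(b + 1)*(b + 3)*(b + 1)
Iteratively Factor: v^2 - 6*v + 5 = (v - 1)*(v - 5)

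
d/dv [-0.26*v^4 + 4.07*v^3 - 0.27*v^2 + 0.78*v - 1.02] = -1.04*v^3 + 12.21*v^2 - 0.54*v + 0.78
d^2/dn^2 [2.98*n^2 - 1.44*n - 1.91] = 5.96000000000000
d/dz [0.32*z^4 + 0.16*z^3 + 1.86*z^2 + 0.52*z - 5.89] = 1.28*z^3 + 0.48*z^2 + 3.72*z + 0.52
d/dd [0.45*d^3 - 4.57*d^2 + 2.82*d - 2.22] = 1.35*d^2 - 9.14*d + 2.82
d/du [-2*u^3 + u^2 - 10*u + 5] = -6*u^2 + 2*u - 10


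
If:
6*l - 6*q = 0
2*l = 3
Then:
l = 3/2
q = 3/2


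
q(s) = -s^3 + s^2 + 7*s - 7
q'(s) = -3*s^2 + 2*s + 7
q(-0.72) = -11.15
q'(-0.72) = 4.00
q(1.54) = 2.50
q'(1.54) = 2.97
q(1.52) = 2.44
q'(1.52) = 3.11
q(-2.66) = 0.28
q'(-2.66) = -19.55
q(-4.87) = 98.13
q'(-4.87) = -73.89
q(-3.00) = 8.00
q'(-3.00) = -26.00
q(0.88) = -0.75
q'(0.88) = 6.44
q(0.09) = -6.36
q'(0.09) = 7.16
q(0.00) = -7.00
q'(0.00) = 7.00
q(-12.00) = 1781.00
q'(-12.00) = -449.00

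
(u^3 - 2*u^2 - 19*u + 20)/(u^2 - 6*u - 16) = (-u^3 + 2*u^2 + 19*u - 20)/(-u^2 + 6*u + 16)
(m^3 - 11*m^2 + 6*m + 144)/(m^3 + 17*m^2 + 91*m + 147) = (m^2 - 14*m + 48)/(m^2 + 14*m + 49)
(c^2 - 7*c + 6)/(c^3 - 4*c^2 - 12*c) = (c - 1)/(c*(c + 2))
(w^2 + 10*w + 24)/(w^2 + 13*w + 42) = (w + 4)/(w + 7)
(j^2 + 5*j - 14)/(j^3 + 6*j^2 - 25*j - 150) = (j^2 + 5*j - 14)/(j^3 + 6*j^2 - 25*j - 150)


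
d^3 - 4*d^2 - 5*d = d*(d - 5)*(d + 1)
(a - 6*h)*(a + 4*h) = a^2 - 2*a*h - 24*h^2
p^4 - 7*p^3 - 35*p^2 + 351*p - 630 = (p - 6)*(p - 5)*(p - 3)*(p + 7)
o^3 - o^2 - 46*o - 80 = (o - 8)*(o + 2)*(o + 5)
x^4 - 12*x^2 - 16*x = x*(x - 4)*(x + 2)^2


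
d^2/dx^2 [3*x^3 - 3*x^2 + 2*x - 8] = 18*x - 6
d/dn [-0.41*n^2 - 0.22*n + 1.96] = -0.82*n - 0.22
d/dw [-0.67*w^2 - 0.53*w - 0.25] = -1.34*w - 0.53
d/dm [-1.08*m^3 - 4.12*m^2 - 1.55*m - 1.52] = -3.24*m^2 - 8.24*m - 1.55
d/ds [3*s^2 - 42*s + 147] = 6*s - 42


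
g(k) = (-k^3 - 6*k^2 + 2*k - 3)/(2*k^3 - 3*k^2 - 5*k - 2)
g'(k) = (-6*k^2 + 6*k + 5)*(-k^3 - 6*k^2 + 2*k - 3)/(2*k^3 - 3*k^2 - 5*k - 2)^2 + (-3*k^2 - 12*k + 2)/(2*k^3 - 3*k^2 - 5*k - 2)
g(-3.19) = 0.47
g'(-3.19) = 0.31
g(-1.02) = 4.77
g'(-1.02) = 11.19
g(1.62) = 2.09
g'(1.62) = 2.90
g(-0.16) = 2.70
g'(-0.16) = -11.16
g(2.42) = 14.28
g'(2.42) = 80.51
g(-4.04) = 0.26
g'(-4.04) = 0.18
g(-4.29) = 0.22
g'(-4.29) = 0.16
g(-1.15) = 3.59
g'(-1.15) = 7.22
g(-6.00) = 0.03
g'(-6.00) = 0.08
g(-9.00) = -0.13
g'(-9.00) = 0.04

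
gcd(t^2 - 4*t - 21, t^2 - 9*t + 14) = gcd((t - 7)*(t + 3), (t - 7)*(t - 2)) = t - 7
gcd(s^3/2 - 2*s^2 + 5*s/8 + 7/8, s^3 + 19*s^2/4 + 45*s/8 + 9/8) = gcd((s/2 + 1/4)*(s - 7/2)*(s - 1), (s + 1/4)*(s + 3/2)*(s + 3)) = 1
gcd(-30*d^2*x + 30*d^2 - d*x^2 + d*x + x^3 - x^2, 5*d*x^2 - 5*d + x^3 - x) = 5*d*x - 5*d + x^2 - x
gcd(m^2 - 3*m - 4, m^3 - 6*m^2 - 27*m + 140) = m - 4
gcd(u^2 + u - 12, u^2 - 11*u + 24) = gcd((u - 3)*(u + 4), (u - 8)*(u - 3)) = u - 3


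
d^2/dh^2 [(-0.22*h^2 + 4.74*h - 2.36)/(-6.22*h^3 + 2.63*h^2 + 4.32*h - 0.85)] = (17.022896*h^6 - 1100.298096*h^5 + 1596.363*h^4 - 959.287404*h^3 + 21.1338599999999*h^2 + 22.438716*h + 64.145428)/(240.641848*h^9 - 305.251476*h^8 - 372.33231*h^7 + 504.478885*h^6 + 175.1685*h^5 - 266.647281*h^4 - 9.19555800000002*h^3 + 41.888595*h^2 - 9.3636*h + 0.614125)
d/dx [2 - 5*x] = -5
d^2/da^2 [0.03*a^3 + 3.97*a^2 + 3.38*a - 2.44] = 0.18*a + 7.94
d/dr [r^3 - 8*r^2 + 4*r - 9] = 3*r^2 - 16*r + 4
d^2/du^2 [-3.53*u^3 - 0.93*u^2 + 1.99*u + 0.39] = -21.18*u - 1.86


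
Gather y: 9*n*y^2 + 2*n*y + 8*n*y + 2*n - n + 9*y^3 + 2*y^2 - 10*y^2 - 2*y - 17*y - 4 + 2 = n + 9*y^3 + y^2*(9*n - 8) + y*(10*n - 19) - 2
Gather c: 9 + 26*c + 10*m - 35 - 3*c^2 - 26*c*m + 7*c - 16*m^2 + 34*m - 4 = -3*c^2 + c*(33 - 26*m) - 16*m^2 + 44*m - 30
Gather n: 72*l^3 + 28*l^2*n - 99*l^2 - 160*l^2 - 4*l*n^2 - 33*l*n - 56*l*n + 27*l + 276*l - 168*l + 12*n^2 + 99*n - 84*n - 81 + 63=72*l^3 - 259*l^2 + 135*l + n^2*(12 - 4*l) + n*(28*l^2 - 89*l + 15) - 18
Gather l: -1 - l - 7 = -l - 8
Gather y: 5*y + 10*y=15*y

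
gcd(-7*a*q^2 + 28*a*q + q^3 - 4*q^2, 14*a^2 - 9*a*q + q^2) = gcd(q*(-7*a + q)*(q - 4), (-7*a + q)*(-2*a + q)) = -7*a + q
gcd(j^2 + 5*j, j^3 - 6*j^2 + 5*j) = j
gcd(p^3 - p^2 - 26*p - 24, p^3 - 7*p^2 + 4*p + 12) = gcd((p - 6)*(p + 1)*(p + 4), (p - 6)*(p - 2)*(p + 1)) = p^2 - 5*p - 6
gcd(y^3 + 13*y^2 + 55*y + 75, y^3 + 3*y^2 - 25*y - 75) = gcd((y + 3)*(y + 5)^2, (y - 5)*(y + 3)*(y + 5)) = y^2 + 8*y + 15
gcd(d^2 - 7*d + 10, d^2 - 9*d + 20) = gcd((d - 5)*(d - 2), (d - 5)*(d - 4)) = d - 5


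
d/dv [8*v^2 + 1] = 16*v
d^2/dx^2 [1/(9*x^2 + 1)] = 18*(27*x^2 - 1)/(9*x^2 + 1)^3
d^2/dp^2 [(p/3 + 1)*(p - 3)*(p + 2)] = 2*p + 4/3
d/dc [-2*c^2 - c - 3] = -4*c - 1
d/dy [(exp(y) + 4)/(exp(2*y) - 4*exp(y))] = (-exp(2*y) - 8*exp(y) + 16)*exp(-y)/(exp(2*y) - 8*exp(y) + 16)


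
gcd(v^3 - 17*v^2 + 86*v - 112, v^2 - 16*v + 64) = v - 8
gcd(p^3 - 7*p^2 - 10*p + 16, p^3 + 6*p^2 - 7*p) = p - 1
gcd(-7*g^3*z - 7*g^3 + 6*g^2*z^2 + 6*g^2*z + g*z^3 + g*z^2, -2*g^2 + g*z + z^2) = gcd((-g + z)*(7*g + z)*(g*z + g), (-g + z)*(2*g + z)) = -g + z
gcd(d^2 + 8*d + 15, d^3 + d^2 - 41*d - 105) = d^2 + 8*d + 15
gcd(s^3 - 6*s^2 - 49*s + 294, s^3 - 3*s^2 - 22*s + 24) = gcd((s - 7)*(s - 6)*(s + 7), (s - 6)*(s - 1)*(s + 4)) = s - 6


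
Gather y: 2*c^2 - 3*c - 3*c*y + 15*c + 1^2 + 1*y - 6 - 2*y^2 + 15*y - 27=2*c^2 + 12*c - 2*y^2 + y*(16 - 3*c) - 32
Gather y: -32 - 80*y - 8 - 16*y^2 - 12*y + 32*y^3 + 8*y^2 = 32*y^3 - 8*y^2 - 92*y - 40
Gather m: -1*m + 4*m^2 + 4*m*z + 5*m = 4*m^2 + m*(4*z + 4)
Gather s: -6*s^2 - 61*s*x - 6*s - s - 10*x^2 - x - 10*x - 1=-6*s^2 + s*(-61*x - 7) - 10*x^2 - 11*x - 1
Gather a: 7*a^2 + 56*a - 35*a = 7*a^2 + 21*a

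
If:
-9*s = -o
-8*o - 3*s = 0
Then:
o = 0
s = 0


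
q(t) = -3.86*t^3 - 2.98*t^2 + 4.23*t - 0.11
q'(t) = -11.58*t^2 - 5.96*t + 4.23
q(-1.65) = 2.14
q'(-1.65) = -17.46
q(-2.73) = 44.67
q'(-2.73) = -65.80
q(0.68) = 0.17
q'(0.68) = -5.18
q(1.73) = -21.70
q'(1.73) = -40.74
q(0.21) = 0.61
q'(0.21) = 2.47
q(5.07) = -558.31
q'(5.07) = -323.65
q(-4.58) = 288.84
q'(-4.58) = -211.38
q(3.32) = -160.17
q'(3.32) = -143.20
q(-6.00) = 700.99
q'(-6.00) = -376.89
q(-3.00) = 64.60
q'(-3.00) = -82.11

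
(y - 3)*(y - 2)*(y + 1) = y^3 - 4*y^2 + y + 6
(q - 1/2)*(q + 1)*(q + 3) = q^3 + 7*q^2/2 + q - 3/2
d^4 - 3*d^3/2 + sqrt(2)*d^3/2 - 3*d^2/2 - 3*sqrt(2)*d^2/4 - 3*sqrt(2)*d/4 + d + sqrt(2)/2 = (d - 2)*(d - 1/2)*(d + 1)*(d + sqrt(2)/2)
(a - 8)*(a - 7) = a^2 - 15*a + 56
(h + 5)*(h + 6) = h^2 + 11*h + 30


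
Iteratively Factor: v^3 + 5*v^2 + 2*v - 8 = (v + 2)*(v^2 + 3*v - 4) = (v + 2)*(v + 4)*(v - 1)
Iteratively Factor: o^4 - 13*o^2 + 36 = (o + 3)*(o^3 - 3*o^2 - 4*o + 12) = (o - 3)*(o + 3)*(o^2 - 4) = (o - 3)*(o - 2)*(o + 3)*(o + 2)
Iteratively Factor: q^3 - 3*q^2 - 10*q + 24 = (q - 4)*(q^2 + q - 6) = (q - 4)*(q + 3)*(q - 2)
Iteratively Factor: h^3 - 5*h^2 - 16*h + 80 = (h - 4)*(h^2 - h - 20) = (h - 4)*(h + 4)*(h - 5)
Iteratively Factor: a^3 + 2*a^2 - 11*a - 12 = (a - 3)*(a^2 + 5*a + 4) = (a - 3)*(a + 1)*(a + 4)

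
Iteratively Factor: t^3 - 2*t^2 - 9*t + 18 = (t - 2)*(t^2 - 9) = (t - 3)*(t - 2)*(t + 3)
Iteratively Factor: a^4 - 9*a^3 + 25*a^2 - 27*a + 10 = (a - 1)*(a^3 - 8*a^2 + 17*a - 10) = (a - 2)*(a - 1)*(a^2 - 6*a + 5) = (a - 5)*(a - 2)*(a - 1)*(a - 1)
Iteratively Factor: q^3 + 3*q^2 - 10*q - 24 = (q + 2)*(q^2 + q - 12) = (q - 3)*(q + 2)*(q + 4)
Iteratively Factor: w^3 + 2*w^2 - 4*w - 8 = (w + 2)*(w^2 - 4) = (w - 2)*(w + 2)*(w + 2)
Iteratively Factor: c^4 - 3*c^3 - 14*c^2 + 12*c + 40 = (c + 2)*(c^3 - 5*c^2 - 4*c + 20) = (c + 2)^2*(c^2 - 7*c + 10) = (c - 2)*(c + 2)^2*(c - 5)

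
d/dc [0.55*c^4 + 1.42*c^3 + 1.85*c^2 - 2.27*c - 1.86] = 2.2*c^3 + 4.26*c^2 + 3.7*c - 2.27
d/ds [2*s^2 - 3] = 4*s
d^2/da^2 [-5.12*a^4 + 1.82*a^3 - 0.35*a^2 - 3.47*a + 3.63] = -61.44*a^2 + 10.92*a - 0.7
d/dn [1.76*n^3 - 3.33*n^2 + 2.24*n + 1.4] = 5.28*n^2 - 6.66*n + 2.24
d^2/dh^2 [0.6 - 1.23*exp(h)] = -1.23*exp(h)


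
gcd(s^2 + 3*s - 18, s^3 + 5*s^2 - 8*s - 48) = s - 3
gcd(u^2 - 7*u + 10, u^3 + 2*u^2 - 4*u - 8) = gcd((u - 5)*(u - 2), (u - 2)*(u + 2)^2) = u - 2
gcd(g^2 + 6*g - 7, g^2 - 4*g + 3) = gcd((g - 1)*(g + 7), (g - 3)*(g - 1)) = g - 1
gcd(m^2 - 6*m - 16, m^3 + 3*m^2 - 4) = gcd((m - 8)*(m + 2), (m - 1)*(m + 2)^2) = m + 2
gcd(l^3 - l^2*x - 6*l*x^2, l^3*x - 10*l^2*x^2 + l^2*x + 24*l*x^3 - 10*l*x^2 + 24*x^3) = 1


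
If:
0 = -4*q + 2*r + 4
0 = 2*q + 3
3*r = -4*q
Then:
No Solution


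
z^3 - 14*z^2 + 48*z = z*(z - 8)*(z - 6)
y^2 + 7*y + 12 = (y + 3)*(y + 4)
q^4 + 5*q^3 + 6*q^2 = q^2*(q + 2)*(q + 3)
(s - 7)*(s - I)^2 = s^3 - 7*s^2 - 2*I*s^2 - s + 14*I*s + 7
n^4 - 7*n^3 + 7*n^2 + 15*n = n*(n - 5)*(n - 3)*(n + 1)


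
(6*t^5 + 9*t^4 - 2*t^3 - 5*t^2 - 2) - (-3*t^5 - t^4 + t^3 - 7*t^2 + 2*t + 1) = 9*t^5 + 10*t^4 - 3*t^3 + 2*t^2 - 2*t - 3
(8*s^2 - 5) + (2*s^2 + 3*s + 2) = 10*s^2 + 3*s - 3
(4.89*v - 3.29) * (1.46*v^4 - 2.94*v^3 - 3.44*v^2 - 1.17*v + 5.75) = 7.1394*v^5 - 19.18*v^4 - 7.149*v^3 + 5.5963*v^2 + 31.9668*v - 18.9175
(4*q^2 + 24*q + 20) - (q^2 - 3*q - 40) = 3*q^2 + 27*q + 60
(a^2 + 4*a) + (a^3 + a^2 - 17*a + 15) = a^3 + 2*a^2 - 13*a + 15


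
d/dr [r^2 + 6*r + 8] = 2*r + 6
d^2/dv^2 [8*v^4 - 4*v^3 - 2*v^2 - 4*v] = 96*v^2 - 24*v - 4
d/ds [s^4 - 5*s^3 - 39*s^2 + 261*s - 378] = 4*s^3 - 15*s^2 - 78*s + 261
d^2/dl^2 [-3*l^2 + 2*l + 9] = -6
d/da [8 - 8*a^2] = -16*a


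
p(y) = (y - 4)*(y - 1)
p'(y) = 2*y - 5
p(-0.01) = 4.05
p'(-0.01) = -5.02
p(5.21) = 5.09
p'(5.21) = 5.42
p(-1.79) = 16.15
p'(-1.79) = -8.58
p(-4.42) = 45.64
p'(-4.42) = -13.84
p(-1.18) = 11.29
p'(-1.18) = -7.36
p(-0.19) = 4.99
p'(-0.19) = -5.38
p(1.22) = -0.61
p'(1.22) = -2.56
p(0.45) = 1.95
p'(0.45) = -4.10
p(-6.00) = 70.00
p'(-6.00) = -17.00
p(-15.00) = 304.00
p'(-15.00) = -35.00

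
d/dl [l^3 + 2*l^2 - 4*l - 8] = 3*l^2 + 4*l - 4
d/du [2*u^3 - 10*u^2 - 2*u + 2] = 6*u^2 - 20*u - 2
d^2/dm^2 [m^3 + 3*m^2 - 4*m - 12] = 6*m + 6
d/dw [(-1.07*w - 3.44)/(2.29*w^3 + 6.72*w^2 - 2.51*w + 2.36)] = (4.9006*w^3 + 30.8232*w^2 + 46.2336*w - 11.1596)/(5.2441*w^6 + 30.7776*w^5 + 33.6626*w^4 - 22.9256*w^3 + 38.0185*w^2 - 11.8472*w + 5.5696)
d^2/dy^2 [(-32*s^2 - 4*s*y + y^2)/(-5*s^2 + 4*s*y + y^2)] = 2*s*(-727*s^3 - 444*s^2*y - 81*s*y^2 - 8*y^3)/(-125*s^6 + 300*s^5*y - 165*s^4*y^2 - 56*s^3*y^3 + 33*s^2*y^4 + 12*s*y^5 + y^6)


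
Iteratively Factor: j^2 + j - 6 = (j - 2)*(j + 3)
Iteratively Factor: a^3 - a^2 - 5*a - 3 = (a - 3)*(a^2 + 2*a + 1) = (a - 3)*(a + 1)*(a + 1)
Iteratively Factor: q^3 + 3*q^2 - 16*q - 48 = (q + 3)*(q^2 - 16) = (q - 4)*(q + 3)*(q + 4)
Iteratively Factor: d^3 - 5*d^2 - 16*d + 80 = (d - 5)*(d^2 - 16) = (d - 5)*(d + 4)*(d - 4)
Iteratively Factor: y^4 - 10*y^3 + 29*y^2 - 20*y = (y)*(y^3 - 10*y^2 + 29*y - 20) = y*(y - 4)*(y^2 - 6*y + 5) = y*(y - 5)*(y - 4)*(y - 1)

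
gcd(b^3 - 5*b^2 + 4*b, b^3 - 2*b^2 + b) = b^2 - b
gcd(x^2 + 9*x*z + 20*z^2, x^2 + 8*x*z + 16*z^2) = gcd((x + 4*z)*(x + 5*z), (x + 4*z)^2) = x + 4*z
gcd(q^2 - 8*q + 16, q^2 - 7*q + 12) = q - 4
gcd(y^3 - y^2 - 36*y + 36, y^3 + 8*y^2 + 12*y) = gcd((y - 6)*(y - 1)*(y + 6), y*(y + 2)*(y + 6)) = y + 6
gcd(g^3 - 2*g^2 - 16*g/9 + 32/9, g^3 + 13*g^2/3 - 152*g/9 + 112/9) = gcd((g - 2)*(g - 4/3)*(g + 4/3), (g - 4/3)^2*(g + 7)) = g - 4/3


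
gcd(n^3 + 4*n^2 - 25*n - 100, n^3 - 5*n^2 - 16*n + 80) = n^2 - n - 20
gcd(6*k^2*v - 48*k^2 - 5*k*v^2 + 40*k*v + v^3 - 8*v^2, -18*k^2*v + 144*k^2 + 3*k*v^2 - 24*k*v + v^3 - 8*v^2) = -3*k*v + 24*k + v^2 - 8*v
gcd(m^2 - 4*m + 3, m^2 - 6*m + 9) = m - 3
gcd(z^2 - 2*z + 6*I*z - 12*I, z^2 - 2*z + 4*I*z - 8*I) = z - 2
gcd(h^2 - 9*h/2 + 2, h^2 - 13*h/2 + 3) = h - 1/2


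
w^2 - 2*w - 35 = (w - 7)*(w + 5)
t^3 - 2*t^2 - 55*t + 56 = (t - 8)*(t - 1)*(t + 7)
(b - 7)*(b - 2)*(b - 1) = b^3 - 10*b^2 + 23*b - 14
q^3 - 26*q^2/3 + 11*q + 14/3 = (q - 7)*(q - 2)*(q + 1/3)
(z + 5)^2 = z^2 + 10*z + 25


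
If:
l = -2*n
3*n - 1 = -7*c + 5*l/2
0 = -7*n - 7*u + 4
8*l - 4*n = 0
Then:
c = 1/7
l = 0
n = 0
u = 4/7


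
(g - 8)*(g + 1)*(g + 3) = g^3 - 4*g^2 - 29*g - 24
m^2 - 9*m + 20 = (m - 5)*(m - 4)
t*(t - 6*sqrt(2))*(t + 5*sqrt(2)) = t^3 - sqrt(2)*t^2 - 60*t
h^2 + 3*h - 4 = (h - 1)*(h + 4)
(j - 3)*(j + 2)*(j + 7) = j^3 + 6*j^2 - 13*j - 42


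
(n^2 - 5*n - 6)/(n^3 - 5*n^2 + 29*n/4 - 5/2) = 4*(n^2 - 5*n - 6)/(4*n^3 - 20*n^2 + 29*n - 10)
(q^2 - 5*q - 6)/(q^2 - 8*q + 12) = (q + 1)/(q - 2)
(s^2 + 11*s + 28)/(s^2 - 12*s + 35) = (s^2 + 11*s + 28)/(s^2 - 12*s + 35)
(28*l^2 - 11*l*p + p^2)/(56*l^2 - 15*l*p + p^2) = (-4*l + p)/(-8*l + p)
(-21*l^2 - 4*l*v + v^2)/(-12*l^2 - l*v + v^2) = (-7*l + v)/(-4*l + v)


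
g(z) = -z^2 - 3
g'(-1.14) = 2.28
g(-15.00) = -228.00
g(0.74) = -3.55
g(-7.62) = -61.06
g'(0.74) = -1.48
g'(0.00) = 0.00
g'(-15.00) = 30.00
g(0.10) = -3.01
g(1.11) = -4.23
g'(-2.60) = 5.20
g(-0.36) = -3.13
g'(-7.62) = 15.24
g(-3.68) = -16.54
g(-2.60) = -9.76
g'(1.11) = -2.22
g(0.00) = -3.00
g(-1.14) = -4.30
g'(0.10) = -0.20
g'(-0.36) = 0.72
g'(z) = -2*z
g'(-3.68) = 7.36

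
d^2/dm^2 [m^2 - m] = 2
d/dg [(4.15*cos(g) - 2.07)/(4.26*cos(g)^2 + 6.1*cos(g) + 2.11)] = (17.679*cos(g)^2 - 17.6364*cos(g) - 21.3835)*sin(g)/(18.1476*cos(g)^4 + 51.972*cos(g)^3 + 55.1872*cos(g)^2 + 25.742*cos(g) + 4.4521)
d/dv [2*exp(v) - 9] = 2*exp(v)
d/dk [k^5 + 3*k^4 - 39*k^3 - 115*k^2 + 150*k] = 5*k^4 + 12*k^3 - 117*k^2 - 230*k + 150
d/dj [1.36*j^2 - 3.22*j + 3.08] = 2.72*j - 3.22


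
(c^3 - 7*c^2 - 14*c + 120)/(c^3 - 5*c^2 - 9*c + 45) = (c^2 - 2*c - 24)/(c^2 - 9)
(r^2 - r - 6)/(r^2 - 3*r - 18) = (-r^2 + r + 6)/(-r^2 + 3*r + 18)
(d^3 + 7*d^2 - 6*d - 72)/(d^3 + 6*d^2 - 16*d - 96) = (d - 3)/(d - 4)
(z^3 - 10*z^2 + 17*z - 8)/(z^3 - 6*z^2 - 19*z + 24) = (z - 1)/(z + 3)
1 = 1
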